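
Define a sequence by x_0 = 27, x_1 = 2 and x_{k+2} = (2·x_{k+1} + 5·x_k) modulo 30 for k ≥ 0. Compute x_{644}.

1

We have x_0 = 27; x_1 = 2; x_2 = 19; x_3 = 18; x_4 = 11; x_5 = 22; x_6 = 9; x_7 = 8; x_8 = 1; x_9 = 12; x_{10} = 29; x_{11} = 28; x_{12} = 21; x_{13} = 2; x_{14} = 19.
Since (x_{13}, x_{14}) = (x_1, x_2) = (2, 19) (two consecutive terms determine the rest), the sequence is eventually periodic: after a pre-period of length 1 it cycles with period 12.
For k ≥ 1, x_k depends only on (k - 1) mod 12. (644 - 1) mod 12 = 7, so x_{644} = x_8 = 1.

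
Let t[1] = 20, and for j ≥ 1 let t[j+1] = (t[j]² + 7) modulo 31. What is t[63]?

8

Listing terms: t[1] = 20,  t[2] = 4,  t[3] = 23,  t[4] = 9,  t[5] = 26,  t[6] = 1,  t[7] = 8,  t[8] = 9.
Since t[8] = t[4] = 9, the sequence is eventually periodic: after a pre-period of length 3 it cycles with period 4.
For j ≥ 4, t[j] depends only on (j - 4) mod 4. (63 - 4) mod 4 = 3, so t[63] = t[7] = 8.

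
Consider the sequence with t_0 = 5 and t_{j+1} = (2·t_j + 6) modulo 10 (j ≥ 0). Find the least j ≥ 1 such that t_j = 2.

3

Computing terms: t_0 = 5,  t_1 = 6,  t_2 = 8,  t_3 = 2,  t_4 = 0,  t_5 = 6.
Since t_5 = t_1 = 6, the sequence is eventually periodic: after a pre-period of length 1 it cycles with period 4.
The value 2 first appears (with j ≥ 1) at t_3.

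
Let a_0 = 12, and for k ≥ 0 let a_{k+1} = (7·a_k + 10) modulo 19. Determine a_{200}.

3

Computing terms: a_0 = 12; a_1 = 18; a_2 = 3; a_3 = 12.
Since a_3 = a_0 = 12, the sequence is periodic with period 3.
(200 - 0) mod 3 = 2, so a_{200} = a_2 = 3.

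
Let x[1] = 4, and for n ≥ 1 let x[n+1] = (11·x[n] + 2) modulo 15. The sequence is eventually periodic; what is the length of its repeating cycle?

5

We have x[1] = 4,  x[2] = 1,  x[3] = 13,  x[4] = 10,  x[5] = 7,  x[6] = 4.
The sequence repeats with period 5.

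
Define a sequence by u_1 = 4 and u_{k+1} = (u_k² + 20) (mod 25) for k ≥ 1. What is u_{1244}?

Computing terms: u_1 = 4,  u_2 = 11,  u_3 = 16,  u_4 = 1,  u_5 = 21,  u_6 = 11.
Since u_6 = u_2 = 11, the sequence is eventually periodic: after a pre-period of length 1 it cycles with period 4.
For k ≥ 2, u_k depends only on (k - 2) mod 4. (1244 - 2) mod 4 = 2, so u_{1244} = u_4 = 1.

1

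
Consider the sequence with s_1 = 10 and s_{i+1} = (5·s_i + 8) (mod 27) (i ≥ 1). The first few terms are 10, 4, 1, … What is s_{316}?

13

s_1 = 10, s_2 = 4, s_3 = 1, s_4 = 13, s_5 = 19, s_6 = 22, s_7 = 10.
Since s_7 = s_1 = 10, the sequence is periodic with period 6.
(316 - 1) mod 6 = 3, so s_{316} = s_4 = 13.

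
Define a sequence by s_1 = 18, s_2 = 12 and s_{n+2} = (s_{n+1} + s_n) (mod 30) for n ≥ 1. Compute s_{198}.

We have s_1 = 18, s_2 = 12, s_3 = 0, s_4 = 12, s_5 = 12, s_6 = 24, s_7 = 6, s_8 = 0, s_9 = 6, s_{10} = 6, s_{11} = 12, s_{12} = 18, s_{13} = 0, s_{14} = 18, s_{15} = 18, s_{16} = 6, s_{17} = 24, s_{18} = 0, s_{19} = 24, s_{20} = 24, s_{21} = 18, s_{22} = 12.
The sequence repeats with period 20.
So s_{198} = s_{1 + ((198-1) mod 20)} = s_{18} = 0.

0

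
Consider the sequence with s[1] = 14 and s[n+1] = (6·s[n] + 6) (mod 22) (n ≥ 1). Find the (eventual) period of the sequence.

Listing terms: s[1] = 14,  s[2] = 2,  s[3] = 18,  s[4] = 4,  s[5] = 8,  s[6] = 10,  s[7] = 0,  s[8] = 6,  s[9] = 20,  s[10] = 16,  s[11] = 14.
The sequence repeats with period 10.

10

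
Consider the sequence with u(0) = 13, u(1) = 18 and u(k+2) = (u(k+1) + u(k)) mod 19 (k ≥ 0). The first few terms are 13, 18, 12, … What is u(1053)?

11

Computing terms: u(0) = 13,  u(1) = 18,  u(2) = 12,  u(3) = 11,  u(4) = 4,  u(5) = 15,  u(6) = 0,  u(7) = 15,  u(8) = 15,  u(9) = 11,  u(10) = 7,  u(11) = 18,  u(12) = 6,  u(13) = 5,  u(14) = 11,  u(15) = 16,  u(16) = 8,  u(17) = 5,  u(18) = 13,  u(19) = 18.
The sequence repeats with period 18.
(1053 - 0) mod 18 = 9, so u(1053) = u(9) = 11.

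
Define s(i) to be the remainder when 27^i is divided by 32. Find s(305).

27

We have s(0) = 1, s(1) = 27, s(2) = 25, s(3) = 3, s(4) = 17, s(5) = 11, s(6) = 9, s(7) = 19, s(8) = 1.
The sequence repeats with period 8.
So s(305) = s(0 + ((305-0) mod 8)) = s(1) = 27.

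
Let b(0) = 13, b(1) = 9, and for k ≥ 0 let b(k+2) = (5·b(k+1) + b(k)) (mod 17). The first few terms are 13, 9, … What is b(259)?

Computing terms: b(0) = 13; b(1) = 9; b(2) = 7; b(3) = 10; b(4) = 6; b(5) = 6; b(6) = 2; b(7) = 16; b(8) = 14; b(9) = 1; b(10) = 2; b(11) = 11; b(12) = 6; b(13) = 7; b(14) = 7; b(15) = 8; b(16) = 13; b(17) = 5; b(18) = 4; b(19) = 8; b(20) = 10; b(21) = 7; b(22) = 11; b(23) = 11; b(24) = 15; b(25) = 1; b(26) = 3; b(27) = 16; b(28) = 15; b(29) = 6; b(30) = 11; b(31) = 10; b(32) = 10; b(33) = 9; b(34) = 4; b(35) = 12; b(36) = 13; b(37) = 9.
Since (b(36), b(37)) = (b(0), b(1)) = (13, 9) (two consecutive terms determine the rest), the sequence is periodic with period 36.
So b(259) = b(0 + ((259-0) mod 36)) = b(7) = 16.

16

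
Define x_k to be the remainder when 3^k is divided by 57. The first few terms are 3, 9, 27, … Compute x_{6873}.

We have x_1 = 3,  x_2 = 9,  x_3 = 27,  x_4 = 24,  x_5 = 15,  x_6 = 45,  x_7 = 21,  x_8 = 6,  x_9 = 18,  x_{10} = 54,  x_{11} = 48,  x_{12} = 30,  x_{13} = 33,  x_{14} = 42,  x_{15} = 12,  x_{16} = 36,  x_{17} = 51,  x_{18} = 39,  x_{19} = 3.
Since x_{19} = x_1 = 3, the sequence is periodic with period 18.
So x_{6873} = x_{1 + ((6873-1) mod 18)} = x_{15} = 12.

12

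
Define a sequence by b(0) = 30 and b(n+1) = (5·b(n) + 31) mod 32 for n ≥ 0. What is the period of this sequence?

32

b(0) = 30; b(1) = 21; b(2) = 8; b(3) = 7; b(4) = 2; b(5) = 9; b(6) = 12; b(7) = 27; b(8) = 6; b(9) = 29; b(10) = 16; b(11) = 15; b(12) = 10; b(13) = 17; b(14) = 20; b(15) = 3; b(16) = 14; b(17) = 5; b(18) = 24; b(19) = 23; b(20) = 18; b(21) = 25; b(22) = 28; b(23) = 11; b(24) = 22; b(25) = 13; b(26) = 0; b(27) = 31; b(28) = 26; b(29) = 1; b(30) = 4; b(31) = 19; b(32) = 30.
Since b(32) = b(0) = 30, the sequence is periodic with period 32.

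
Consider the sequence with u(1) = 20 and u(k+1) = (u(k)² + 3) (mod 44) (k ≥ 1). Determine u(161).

We have u(1) = 20,  u(2) = 7,  u(3) = 8,  u(4) = 23,  u(5) = 4,  u(6) = 19,  u(7) = 12,  u(8) = 15,  u(9) = 8.
Since u(9) = u(3) = 8, the sequence is eventually periodic: after a pre-period of length 2 it cycles with period 6.
For k ≥ 3, u(k) depends only on (k - 3) mod 6. (161 - 3) mod 6 = 2, so u(161) = u(5) = 4.

4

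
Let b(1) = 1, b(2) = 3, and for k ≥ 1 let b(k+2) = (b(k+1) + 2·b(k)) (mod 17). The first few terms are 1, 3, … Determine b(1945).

Computing terms: b(1) = 1,  b(2) = 3,  b(3) = 5,  b(4) = 11,  b(5) = 4,  b(6) = 9,  b(7) = 0,  b(8) = 1,  b(9) = 1,  b(10) = 3.
The sequence repeats with period 8.
(1945 - 1) mod 8 = 0, so b(1945) = b(1) = 1.

1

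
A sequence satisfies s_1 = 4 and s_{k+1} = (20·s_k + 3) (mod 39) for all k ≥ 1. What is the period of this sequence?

12

s_1 = 4, s_2 = 5, s_3 = 25, s_4 = 35, s_5 = 1, s_6 = 23, s_7 = 34, s_8 = 20, s_9 = 13, s_{10} = 29, s_{11} = 37, s_{12} = 2, s_{13} = 4.
Since s_{13} = s_1 = 4, the sequence is periodic with period 12.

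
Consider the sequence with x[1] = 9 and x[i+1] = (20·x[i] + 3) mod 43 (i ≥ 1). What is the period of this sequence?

42

Listing terms: x[1] = 9,  x[2] = 11,  x[3] = 8,  x[4] = 34,  x[5] = 38,  x[6] = 32,  x[7] = 41,  x[8] = 6,  x[9] = 37,  x[10] = 12,  x[11] = 28,  x[12] = 4,  x[13] = 40,  x[14] = 29,  x[15] = 24,  x[16] = 10,  x[17] = 31,  x[18] = 21,  x[19] = 36,  x[20] = 35,  x[21] = 15,  x[22] = 2,  x[23] = 0,  x[24] = 3,  x[25] = 20,  x[26] = 16,  x[27] = 22,  x[28] = 13,  x[29] = 5,  x[30] = 17,  x[31] = 42,  x[32] = 26,  x[33] = 7,  x[34] = 14,  x[35] = 25,  x[36] = 30,  x[37] = 1,  x[38] = 23,  x[39] = 33,  x[40] = 18,  x[41] = 19,  x[42] = 39,  x[43] = 9.
The sequence repeats with period 42.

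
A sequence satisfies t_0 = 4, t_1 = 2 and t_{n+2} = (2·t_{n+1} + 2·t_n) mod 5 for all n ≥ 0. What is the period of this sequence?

Listing terms: t_0 = 4,  t_1 = 2,  t_2 = 2,  t_3 = 3,  t_4 = 0,  t_5 = 1,  t_6 = 2,  t_7 = 1,  t_8 = 1,  t_9 = 4,  t_{10} = 0,  t_{11} = 3,  t_{12} = 1,  t_{13} = 3,  t_{14} = 3,  t_{15} = 2,  t_{16} = 0,  t_{17} = 4,  t_{18} = 3,  t_{19} = 4,  t_{20} = 4,  t_{21} = 1,  t_{22} = 0,  t_{23} = 2,  t_{24} = 4,  t_{25} = 2.
Since (t_{24}, t_{25}) = (t_0, t_1) = (4, 2) (two consecutive terms determine the rest), the sequence is periodic with period 24.

24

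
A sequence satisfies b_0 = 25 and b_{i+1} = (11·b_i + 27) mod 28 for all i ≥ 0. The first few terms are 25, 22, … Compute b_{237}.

18

b_0 = 25; b_1 = 22; b_2 = 17; b_3 = 18; b_4 = 1; b_5 = 10; b_6 = 25.
Since b_6 = b_0 = 25, the sequence is periodic with period 6.
So b_{237} = b_{0 + ((237-0) mod 6)} = b_3 = 18.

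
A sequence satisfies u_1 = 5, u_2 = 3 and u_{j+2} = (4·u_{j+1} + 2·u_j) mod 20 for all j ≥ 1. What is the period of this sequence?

u_1 = 5; u_2 = 3; u_3 = 2; u_4 = 14; u_5 = 0; u_6 = 8; u_7 = 12; u_8 = 4; u_9 = 0; u_{10} = 8.
Since (u_9, u_{10}) = (u_5, u_6) = (0, 8) (two consecutive terms determine the rest), the sequence is eventually periodic: after a pre-period of length 4 it cycles with period 4.

4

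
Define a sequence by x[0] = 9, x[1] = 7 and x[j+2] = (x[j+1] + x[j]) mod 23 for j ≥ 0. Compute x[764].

1

Computing terms: x[0] = 9,  x[1] = 7,  x[2] = 16,  x[3] = 0,  x[4] = 16,  x[5] = 16,  x[6] = 9,  x[7] = 2,  x[8] = 11,  x[9] = 13,  x[10] = 1,  x[11] = 14,  x[12] = 15,  x[13] = 6,  x[14] = 21,  x[15] = 4,  x[16] = 2,  x[17] = 6,  x[18] = 8,  x[19] = 14,  x[20] = 22,  x[21] = 13,  x[22] = 12,  x[23] = 2,  x[24] = 14,  x[25] = 16,  x[26] = 7,  x[27] = 0,  x[28] = 7,  x[29] = 7,  x[30] = 14,  x[31] = 21,  x[32] = 12,  x[33] = 10,  x[34] = 22,  x[35] = 9,  x[36] = 8,  x[37] = 17,  x[38] = 2,  x[39] = 19,  x[40] = 21,  x[41] = 17,  x[42] = 15,  x[43] = 9,  x[44] = 1,  x[45] = 10,  x[46] = 11,  x[47] = 21,  x[48] = 9,  x[49] = 7.
Since (x[48], x[49]) = (x[0], x[1]) = (9, 7) (two consecutive terms determine the rest), the sequence is periodic with period 48.
(764 - 0) mod 48 = 44, so x[764] = x[44] = 1.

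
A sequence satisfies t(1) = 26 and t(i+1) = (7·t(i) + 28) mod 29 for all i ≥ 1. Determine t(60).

16

We have t(1) = 26,  t(2) = 7,  t(3) = 19,  t(4) = 16,  t(5) = 24,  t(6) = 22,  t(7) = 8,  t(8) = 26.
Since t(8) = t(1) = 26, the sequence is periodic with period 7.
(60 - 1) mod 7 = 3, so t(60) = t(4) = 16.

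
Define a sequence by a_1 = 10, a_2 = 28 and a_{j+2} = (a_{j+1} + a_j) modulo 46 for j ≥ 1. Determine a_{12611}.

6

Listing terms: a_1 = 10, a_2 = 28, a_3 = 38, a_4 = 20, a_5 = 12, a_6 = 32, a_7 = 44, a_8 = 30, a_9 = 28, a_{10} = 12, a_{11} = 40, a_{12} = 6, a_{13} = 0, a_{14} = 6, a_{15} = 6, a_{16} = 12, a_{17} = 18, a_{18} = 30, a_{19} = 2, a_{20} = 32, a_{21} = 34, a_{22} = 20, a_{23} = 8, a_{24} = 28, a_{25} = 36, a_{26} = 18, a_{27} = 8, a_{28} = 26, a_{29} = 34, a_{30} = 14, a_{31} = 2, a_{32} = 16, a_{33} = 18, a_{34} = 34, a_{35} = 6, a_{36} = 40, a_{37} = 0, a_{38} = 40, a_{39} = 40, a_{40} = 34, a_{41} = 28, a_{42} = 16, a_{43} = 44, a_{44} = 14, a_{45} = 12, a_{46} = 26, a_{47} = 38, a_{48} = 18, a_{49} = 10, a_{50} = 28.
The sequence repeats with period 48.
(12611 - 1) mod 48 = 34, so a_{12611} = a_{35} = 6.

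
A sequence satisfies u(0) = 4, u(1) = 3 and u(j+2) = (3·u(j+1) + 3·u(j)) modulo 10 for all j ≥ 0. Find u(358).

We have u(0) = 4; u(1) = 3; u(2) = 1; u(3) = 2; u(4) = 9; u(5) = 3; u(6) = 6; u(7) = 7; u(8) = 9; u(9) = 8; u(10) = 1; u(11) = 7; u(12) = 4; u(13) = 3.
Since (u(12), u(13)) = (u(0), u(1)) = (4, 3) (two consecutive terms determine the rest), the sequence is periodic with period 12.
(358 - 0) mod 12 = 10, so u(358) = u(10) = 1.

1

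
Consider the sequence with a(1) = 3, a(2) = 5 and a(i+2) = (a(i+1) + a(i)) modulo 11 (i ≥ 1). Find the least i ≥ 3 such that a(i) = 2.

Computing terms: a(1) = 3,  a(2) = 5,  a(3) = 8,  a(4) = 2,  a(5) = 10,  a(6) = 1,  a(7) = 0,  a(8) = 1,  a(9) = 1,  a(10) = 2,  a(11) = 3,  a(12) = 5.
Since (a(11), a(12)) = (a(1), a(2)) = (3, 5) (two consecutive terms determine the rest), the sequence is periodic with period 10.
The value 2 first appears (with i ≥ 3) at a(4).

4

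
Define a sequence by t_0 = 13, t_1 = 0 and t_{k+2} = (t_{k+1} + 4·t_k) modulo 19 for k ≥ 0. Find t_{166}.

13

Listing terms: t_0 = 13; t_1 = 0; t_2 = 14; t_3 = 14; t_4 = 13; t_5 = 12; t_6 = 7; t_7 = 17; t_8 = 7; t_9 = 18; t_{10} = 8; t_{11} = 4; t_{12} = 17; t_{13} = 14; t_{14} = 6; t_{15} = 5; t_{16} = 10; t_{17} = 11; t_{18} = 13; t_{19} = 0.
The sequence repeats with period 18.
So t_{166} = t_{0 + ((166-0) mod 18)} = t_4 = 13.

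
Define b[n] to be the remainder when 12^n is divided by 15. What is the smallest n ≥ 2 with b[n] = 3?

3

We have b[1] = 12,  b[2] = 9,  b[3] = 3,  b[4] = 6,  b[5] = 12.
The sequence repeats with period 4.
The value 3 first appears (with n ≥ 2) at b[3].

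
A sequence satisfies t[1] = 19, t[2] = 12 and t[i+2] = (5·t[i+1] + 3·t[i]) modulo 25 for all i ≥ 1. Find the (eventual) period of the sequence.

Computing terms: t[1] = 19,  t[2] = 12,  t[3] = 17,  t[4] = 21,  t[5] = 6,  t[6] = 18,  t[7] = 8,  t[8] = 19,  t[9] = 19,  t[10] = 2,  t[11] = 17,  t[12] = 16,  t[13] = 6,  t[14] = 3,  t[15] = 8,  t[16] = 24,  t[17] = 19,  t[18] = 17,  t[19] = 17,  t[20] = 11,  t[21] = 6,  t[22] = 13,  t[23] = 8,  t[24] = 4,  t[25] = 19,  t[26] = 7,  t[27] = 17,  t[28] = 6,  t[29] = 6,  t[30] = 23,  t[31] = 8,  t[32] = 9,  t[33] = 19,  t[34] = 22,  t[35] = 17,  t[36] = 1,  t[37] = 6,  t[38] = 8,  t[39] = 8,  t[40] = 14,  t[41] = 19,  t[42] = 12.
Since (t[41], t[42]) = (t[1], t[2]) = (19, 12) (two consecutive terms determine the rest), the sequence is periodic with period 40.

40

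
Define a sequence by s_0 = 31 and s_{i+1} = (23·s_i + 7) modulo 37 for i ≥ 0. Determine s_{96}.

31

Computing terms: s_0 = 31, s_1 = 17, s_2 = 28, s_3 = 22, s_4 = 32, s_5 = 3, s_6 = 2, s_7 = 16, s_8 = 5, s_9 = 11, s_{10} = 1, s_{11} = 30, s_{12} = 31.
Since s_{12} = s_0 = 31, the sequence is periodic with period 12.
So s_{96} = s_{0 + ((96-0) mod 12)} = s_0 = 31.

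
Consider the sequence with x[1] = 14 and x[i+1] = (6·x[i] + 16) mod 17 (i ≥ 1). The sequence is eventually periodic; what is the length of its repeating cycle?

16

We have x[1] = 14; x[2] = 15; x[3] = 4; x[4] = 6; x[5] = 1; x[6] = 5; x[7] = 12; x[8] = 3; x[9] = 0; x[10] = 16; x[11] = 10; x[12] = 8; x[13] = 13; x[14] = 9; x[15] = 2; x[16] = 11; x[17] = 14.
Since x[17] = x[1] = 14, the sequence is periodic with period 16.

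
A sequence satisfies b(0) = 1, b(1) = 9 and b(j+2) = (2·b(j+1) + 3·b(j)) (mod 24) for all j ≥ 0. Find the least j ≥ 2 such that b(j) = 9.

4

Computing terms: b(0) = 1, b(1) = 9, b(2) = 21, b(3) = 21, b(4) = 9, b(5) = 9, b(6) = 21.
Since (b(5), b(6)) = (b(1), b(2)) = (9, 21) (two consecutive terms determine the rest), the sequence is eventually periodic: after a pre-period of length 1 it cycles with period 4.
The value 9 first appears (with j ≥ 2) at b(4).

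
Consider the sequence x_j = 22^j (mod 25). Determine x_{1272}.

16

x_0 = 1; x_1 = 22; x_2 = 9; x_3 = 23; x_4 = 6; x_5 = 7; x_6 = 4; x_7 = 13; x_8 = 11; x_9 = 17; x_{10} = 24; x_{11} = 3; x_{12} = 16; x_{13} = 2; x_{14} = 19; x_{15} = 18; x_{16} = 21; x_{17} = 12; x_{18} = 14; x_{19} = 8; x_{20} = 1.
The sequence repeats with period 20.
So x_{1272} = x_{0 + ((1272-0) mod 20)} = x_{12} = 16.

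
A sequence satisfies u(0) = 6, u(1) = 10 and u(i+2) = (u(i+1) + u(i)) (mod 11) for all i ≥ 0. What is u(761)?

10

Listing terms: u(0) = 6; u(1) = 10; u(2) = 5; u(3) = 4; u(4) = 9; u(5) = 2; u(6) = 0; u(7) = 2; u(8) = 2; u(9) = 4; u(10) = 6; u(11) = 10.
Since (u(10), u(11)) = (u(0), u(1)) = (6, 10) (two consecutive terms determine the rest), the sequence is periodic with period 10.
So u(761) = u(0 + ((761-0) mod 10)) = u(1) = 10.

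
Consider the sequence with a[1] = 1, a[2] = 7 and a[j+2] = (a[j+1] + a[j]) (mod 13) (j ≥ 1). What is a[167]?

8

a[1] = 1; a[2] = 7; a[3] = 8; a[4] = 2; a[5] = 10; a[6] = 12; a[7] = 9; a[8] = 8; a[9] = 4; a[10] = 12; a[11] = 3; a[12] = 2; a[13] = 5; a[14] = 7; a[15] = 12; a[16] = 6; a[17] = 5; a[18] = 11; a[19] = 3; a[20] = 1; a[21] = 4; a[22] = 5; a[23] = 9; a[24] = 1; a[25] = 10; a[26] = 11; a[27] = 8; a[28] = 6; a[29] = 1; a[30] = 7.
The sequence repeats with period 28.
So a[167] = a[1 + ((167-1) mod 28)] = a[27] = 8.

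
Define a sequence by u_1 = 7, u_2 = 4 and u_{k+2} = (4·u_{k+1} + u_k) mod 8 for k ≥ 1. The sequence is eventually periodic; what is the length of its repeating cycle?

Listing terms: u_1 = 7; u_2 = 4; u_3 = 7; u_4 = 0; u_5 = 7; u_6 = 4.
Since (u_5, u_6) = (u_1, u_2) = (7, 4) (two consecutive terms determine the rest), the sequence is periodic with period 4.

4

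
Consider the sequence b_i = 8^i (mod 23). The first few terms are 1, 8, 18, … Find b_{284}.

9

b_0 = 1,  b_1 = 8,  b_2 = 18,  b_3 = 6,  b_4 = 2,  b_5 = 16,  b_6 = 13,  b_7 = 12,  b_8 = 4,  b_9 = 9,  b_{10} = 3,  b_{11} = 1.
The sequence repeats with period 11.
So b_{284} = b_{0 + ((284-0) mod 11)} = b_9 = 9.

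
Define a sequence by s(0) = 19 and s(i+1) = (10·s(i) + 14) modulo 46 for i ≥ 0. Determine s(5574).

Computing terms: s(0) = 19, s(1) = 20, s(2) = 30, s(3) = 38, s(4) = 26, s(5) = 44, s(6) = 40, s(7) = 0, s(8) = 14, s(9) = 16, s(10) = 36, s(11) = 6, s(12) = 28, s(13) = 18, s(14) = 10, s(15) = 22, s(16) = 4, s(17) = 8, s(18) = 2, s(19) = 34, s(20) = 32, s(21) = 12, s(22) = 42, s(23) = 20.
Since s(23) = s(1) = 20, the sequence is eventually periodic: after a pre-period of length 1 it cycles with period 22.
For i ≥ 1, s(i) depends only on (i - 1) mod 22. (5574 - 1) mod 22 = 7, so s(5574) = s(8) = 14.

14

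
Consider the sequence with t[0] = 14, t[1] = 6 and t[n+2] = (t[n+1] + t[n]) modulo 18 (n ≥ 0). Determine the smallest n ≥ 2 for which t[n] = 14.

We have t[0] = 14,  t[1] = 6,  t[2] = 2,  t[3] = 8,  t[4] = 10,  t[5] = 0,  t[6] = 10,  t[7] = 10,  t[8] = 2,  t[9] = 12,  t[10] = 14,  t[11] = 8,  t[12] = 4,  t[13] = 12,  t[14] = 16,  t[15] = 10,  t[16] = 8,  t[17] = 0,  t[18] = 8,  t[19] = 8,  t[20] = 16,  t[21] = 6,  t[22] = 4,  t[23] = 10,  t[24] = 14,  t[25] = 6.
The sequence repeats with period 24.
The value 14 first appears (with n ≥ 2) at t[10].

10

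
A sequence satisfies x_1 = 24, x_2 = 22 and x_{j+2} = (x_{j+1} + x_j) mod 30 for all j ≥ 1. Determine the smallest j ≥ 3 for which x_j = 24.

Listing terms: x_1 = 24,  x_2 = 22,  x_3 = 16,  x_4 = 8,  x_5 = 24,  x_6 = 2,  x_7 = 26,  x_8 = 28,  x_9 = 24,  x_{10} = 22.
Since (x_9, x_{10}) = (x_1, x_2) = (24, 22) (two consecutive terms determine the rest), the sequence is periodic with period 8.
The value 24 first appears (with j ≥ 3) at x_5.

5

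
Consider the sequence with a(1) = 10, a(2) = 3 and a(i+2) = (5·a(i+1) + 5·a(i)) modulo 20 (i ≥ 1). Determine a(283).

10

Listing terms: a(1) = 10; a(2) = 3; a(3) = 5; a(4) = 0; a(5) = 5; a(6) = 5; a(7) = 10; a(8) = 15; a(9) = 5; a(10) = 0.
Since (a(9), a(10)) = (a(3), a(4)) = (5, 0) (two consecutive terms determine the rest), the sequence is eventually periodic: after a pre-period of length 2 it cycles with period 6.
For i ≥ 3, a(i) depends only on (i - 3) mod 6. (283 - 3) mod 6 = 4, so a(283) = a(7) = 10.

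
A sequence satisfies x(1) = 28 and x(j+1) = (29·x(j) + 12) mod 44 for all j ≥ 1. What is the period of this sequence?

Computing terms: x(1) = 28, x(2) = 32, x(3) = 16, x(4) = 36, x(5) = 0, x(6) = 12, x(7) = 8, x(8) = 24, x(9) = 4, x(10) = 40, x(11) = 28.
Since x(11) = x(1) = 28, the sequence is periodic with period 10.

10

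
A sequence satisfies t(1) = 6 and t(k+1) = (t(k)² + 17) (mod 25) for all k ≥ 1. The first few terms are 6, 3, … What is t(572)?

Listing terms: t(1) = 6, t(2) = 3, t(3) = 1, t(4) = 18, t(5) = 16, t(6) = 23, t(7) = 21, t(8) = 8, t(9) = 6.
The sequence repeats with period 8.
(572 - 1) mod 8 = 3, so t(572) = t(4) = 18.

18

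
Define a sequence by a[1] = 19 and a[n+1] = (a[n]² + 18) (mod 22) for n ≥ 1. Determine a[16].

19

Computing terms: a[1] = 19, a[2] = 5, a[3] = 21, a[4] = 19.
Since a[4] = a[1] = 19, the sequence is periodic with period 3.
(16 - 1) mod 3 = 0, so a[16] = a[1] = 19.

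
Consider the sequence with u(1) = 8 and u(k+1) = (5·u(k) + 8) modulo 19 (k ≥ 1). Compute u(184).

13

Listing terms: u(1) = 8; u(2) = 10; u(3) = 1; u(4) = 13; u(5) = 16; u(6) = 12; u(7) = 11; u(8) = 6; u(9) = 0; u(10) = 8.
Since u(10) = u(1) = 8, the sequence is periodic with period 9.
(184 - 1) mod 9 = 3, so u(184) = u(4) = 13.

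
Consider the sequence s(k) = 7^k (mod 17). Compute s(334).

s(1) = 7,  s(2) = 15,  s(3) = 3,  s(4) = 4,  s(5) = 11,  s(6) = 9,  s(7) = 12,  s(8) = 16,  s(9) = 10,  s(10) = 2,  s(11) = 14,  s(12) = 13,  s(13) = 6,  s(14) = 8,  s(15) = 5,  s(16) = 1,  s(17) = 7.
Since s(17) = s(1) = 7, the sequence is periodic with period 16.
So s(334) = s(1 + ((334-1) mod 16)) = s(14) = 8.

8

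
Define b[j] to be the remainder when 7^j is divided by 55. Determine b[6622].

49

Computing terms: b[0] = 1, b[1] = 7, b[2] = 49, b[3] = 13, b[4] = 36, b[5] = 32, b[6] = 4, b[7] = 28, b[8] = 31, b[9] = 52, b[10] = 34, b[11] = 18, b[12] = 16, b[13] = 2, b[14] = 14, b[15] = 43, b[16] = 26, b[17] = 17, b[18] = 9, b[19] = 8, b[20] = 1.
Since b[20] = b[0] = 1, the sequence is periodic with period 20.
So b[6622] = b[0 + ((6622-0) mod 20)] = b[2] = 49.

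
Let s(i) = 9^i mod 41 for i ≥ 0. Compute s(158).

40

We have s(0) = 1, s(1) = 9, s(2) = 40, s(3) = 32, s(4) = 1.
The sequence repeats with period 4.
(158 - 0) mod 4 = 2, so s(158) = s(2) = 40.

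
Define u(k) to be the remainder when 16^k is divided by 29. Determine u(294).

1

u(1) = 16, u(2) = 24, u(3) = 7, u(4) = 25, u(5) = 23, u(6) = 20, u(7) = 1, u(8) = 16.
The sequence repeats with period 7.
So u(294) = u(1 + ((294-1) mod 7)) = u(7) = 1.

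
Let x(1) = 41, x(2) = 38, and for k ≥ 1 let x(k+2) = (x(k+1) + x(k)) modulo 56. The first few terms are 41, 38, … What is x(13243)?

5

We have x(1) = 41, x(2) = 38, x(3) = 23, x(4) = 5, x(5) = 28, x(6) = 33, x(7) = 5, x(8) = 38, x(9) = 43, x(10) = 25, x(11) = 12, x(12) = 37, x(13) = 49, x(14) = 30, x(15) = 23, x(16) = 53, x(17) = 20, x(18) = 17, x(19) = 37, x(20) = 54, x(21) = 35, x(22) = 33, x(23) = 12, x(24) = 45, x(25) = 1, x(26) = 46, x(27) = 47, x(28) = 37, x(29) = 28, x(30) = 9, x(31) = 37, x(32) = 46, x(33) = 27, x(34) = 17, x(35) = 44, x(36) = 5, x(37) = 49, x(38) = 54, x(39) = 47, x(40) = 45, x(41) = 36, x(42) = 25, x(43) = 5, x(44) = 30, x(45) = 35, x(46) = 9, x(47) = 44, x(48) = 53, x(49) = 41, x(50) = 38.
The sequence repeats with period 48.
(13243 - 1) mod 48 = 42, so x(13243) = x(43) = 5.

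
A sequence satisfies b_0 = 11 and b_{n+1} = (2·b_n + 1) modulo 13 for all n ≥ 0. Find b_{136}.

9

We have b_0 = 11, b_1 = 10, b_2 = 8, b_3 = 4, b_4 = 9, b_5 = 6, b_6 = 0, b_7 = 1, b_8 = 3, b_9 = 7, b_{10} = 2, b_{11} = 5, b_{12} = 11.
Since b_{12} = b_0 = 11, the sequence is periodic with period 12.
So b_{136} = b_{0 + ((136-0) mod 12)} = b_4 = 9.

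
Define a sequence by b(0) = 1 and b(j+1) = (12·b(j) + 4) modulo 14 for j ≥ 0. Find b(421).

We have b(0) = 1,  b(1) = 2,  b(2) = 0,  b(3) = 4,  b(4) = 10,  b(5) = 12,  b(6) = 8,  b(7) = 2.
Since b(7) = b(1) = 2, the sequence is eventually periodic: after a pre-period of length 1 it cycles with period 6.
For j ≥ 1, b(j) depends only on (j - 1) mod 6. (421 - 1) mod 6 = 0, so b(421) = b(1) = 2.

2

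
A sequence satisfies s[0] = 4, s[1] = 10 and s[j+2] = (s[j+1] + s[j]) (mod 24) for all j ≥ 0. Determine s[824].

22

s[0] = 4, s[1] = 10, s[2] = 14, s[3] = 0, s[4] = 14, s[5] = 14, s[6] = 4, s[7] = 18, s[8] = 22, s[9] = 16, s[10] = 14, s[11] = 6, s[12] = 20, s[13] = 2, s[14] = 22, s[15] = 0, s[16] = 22, s[17] = 22, s[18] = 20, s[19] = 18, s[20] = 14, s[21] = 8, s[22] = 22, s[23] = 6, s[24] = 4, s[25] = 10.
The sequence repeats with period 24.
(824 - 0) mod 24 = 8, so s[824] = s[8] = 22.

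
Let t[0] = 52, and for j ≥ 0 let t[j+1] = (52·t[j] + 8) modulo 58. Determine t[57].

44

t[0] = 52; t[1] = 44; t[2] = 34; t[3] = 36; t[4] = 24; t[5] = 38; t[6] = 12; t[7] = 52.
The sequence repeats with period 7.
So t[57] = t[0 + ((57-0) mod 7)] = t[1] = 44.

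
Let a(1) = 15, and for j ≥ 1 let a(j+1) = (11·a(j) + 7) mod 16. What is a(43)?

We have a(1) = 15, a(2) = 12, a(3) = 11, a(4) = 0, a(5) = 7, a(6) = 4, a(7) = 3, a(8) = 8, a(9) = 15.
The sequence repeats with period 8.
So a(43) = a(1 + ((43-1) mod 8)) = a(3) = 11.

11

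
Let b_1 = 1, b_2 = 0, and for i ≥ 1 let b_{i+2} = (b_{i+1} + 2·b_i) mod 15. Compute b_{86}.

b_1 = 1,  b_2 = 0,  b_3 = 2,  b_4 = 2,  b_5 = 6,  b_6 = 10,  b_7 = 7,  b_8 = 12,  b_9 = 11,  b_{10} = 5,  b_{11} = 12,  b_{12} = 7,  b_{13} = 1,  b_{14} = 0.
The sequence repeats with period 12.
(86 - 1) mod 12 = 1, so b_{86} = b_2 = 0.

0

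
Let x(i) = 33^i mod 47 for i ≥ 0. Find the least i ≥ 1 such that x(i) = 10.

We have x(0) = 1; x(1) = 33; x(2) = 8; x(3) = 29; x(4) = 17; x(5) = 44; x(6) = 42; x(7) = 23; x(8) = 7; x(9) = 43; x(10) = 9; x(11) = 15; x(12) = 25; x(13) = 26; x(14) = 12; x(15) = 20; x(16) = 2; x(17) = 19; x(18) = 16; x(19) = 11; x(20) = 34; x(21) = 41; x(22) = 37; x(23) = 46; x(24) = 14; x(25) = 39; x(26) = 18; x(27) = 30; x(28) = 3; x(29) = 5; x(30) = 24; x(31) = 40; x(32) = 4; x(33) = 38; x(34) = 32; x(35) = 22; x(36) = 21; x(37) = 35; x(38) = 27; x(39) = 45; x(40) = 28; x(41) = 31; x(42) = 36; x(43) = 13; x(44) = 6; x(45) = 10; x(46) = 1.
Since x(46) = x(0) = 1, the sequence is periodic with period 46.
The value 10 first appears (with i ≥ 1) at x(45).

45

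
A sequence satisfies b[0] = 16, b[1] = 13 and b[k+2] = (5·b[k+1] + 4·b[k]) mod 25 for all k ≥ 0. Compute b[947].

17

b[0] = 16,  b[1] = 13,  b[2] = 4,  b[3] = 22,  b[4] = 1,  b[5] = 18,  b[6] = 19,  b[7] = 17,  b[8] = 11,  b[9] = 23,  b[10] = 9,  b[11] = 12,  b[12] = 21,  b[13] = 3,  b[14] = 24,  b[15] = 7,  b[16] = 6,  b[17] = 8,  b[18] = 14,  b[19] = 2,  b[20] = 16,  b[21] = 13.
Since (b[20], b[21]) = (b[0], b[1]) = (16, 13) (two consecutive terms determine the rest), the sequence is periodic with period 20.
So b[947] = b[0 + ((947-0) mod 20)] = b[7] = 17.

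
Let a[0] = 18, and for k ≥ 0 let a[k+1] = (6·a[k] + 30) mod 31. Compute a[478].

5

Listing terms: a[0] = 18,  a[1] = 14,  a[2] = 21,  a[3] = 1,  a[4] = 5,  a[5] = 29,  a[6] = 18.
The sequence repeats with period 6.
So a[478] = a[0 + ((478-0) mod 6)] = a[4] = 5.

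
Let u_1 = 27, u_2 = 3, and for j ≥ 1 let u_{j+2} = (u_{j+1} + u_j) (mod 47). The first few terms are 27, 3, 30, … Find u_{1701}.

16

Computing terms: u_1 = 27,  u_2 = 3,  u_3 = 30,  u_4 = 33,  u_5 = 16,  u_6 = 2,  u_7 = 18,  u_8 = 20,  u_9 = 38,  u_{10} = 11,  u_{11} = 2,  u_{12} = 13,  u_{13} = 15,  u_{14} = 28,  u_{15} = 43,  u_{16} = 24,  u_{17} = 20,  u_{18} = 44,  u_{19} = 17,  u_{20} = 14,  u_{21} = 31,  u_{22} = 45,  u_{23} = 29,  u_{24} = 27,  u_{25} = 9,  u_{26} = 36,  u_{27} = 45,  u_{28} = 34,  u_{29} = 32,  u_{30} = 19,  u_{31} = 4,  u_{32} = 23,  u_{33} = 27,  u_{34} = 3.
The sequence repeats with period 32.
So u_{1701} = u_{1 + ((1701-1) mod 32)} = u_5 = 16.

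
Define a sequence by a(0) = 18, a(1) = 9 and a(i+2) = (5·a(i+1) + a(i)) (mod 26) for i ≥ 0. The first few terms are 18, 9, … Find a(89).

3

a(0) = 18, a(1) = 9, a(2) = 11, a(3) = 12, a(4) = 19, a(5) = 3, a(6) = 8, a(7) = 17, a(8) = 15, a(9) = 14, a(10) = 7, a(11) = 23, a(12) = 18, a(13) = 9.
Since (a(12), a(13)) = (a(0), a(1)) = (18, 9) (two consecutive terms determine the rest), the sequence is periodic with period 12.
So a(89) = a(0 + ((89-0) mod 12)) = a(5) = 3.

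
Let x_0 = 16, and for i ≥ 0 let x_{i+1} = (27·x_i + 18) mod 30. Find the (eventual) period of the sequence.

Computing terms: x_0 = 16,  x_1 = 0,  x_2 = 18,  x_3 = 24,  x_4 = 6,  x_5 = 0.
Since x_5 = x_1 = 0, the sequence is eventually periodic: after a pre-period of length 1 it cycles with period 4.

4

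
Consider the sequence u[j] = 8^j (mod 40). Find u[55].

32

Computing terms: u[1] = 8, u[2] = 24, u[3] = 32, u[4] = 16, u[5] = 8.
The sequence repeats with period 4.
So u[55] = u[1 + ((55-1) mod 4)] = u[3] = 32.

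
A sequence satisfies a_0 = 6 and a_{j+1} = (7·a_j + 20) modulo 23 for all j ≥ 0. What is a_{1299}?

16

We have a_0 = 6; a_1 = 16; a_2 = 17; a_3 = 1; a_4 = 4; a_5 = 2; a_6 = 11; a_7 = 5; a_8 = 9; a_9 = 14; a_{10} = 3; a_{11} = 18; a_{12} = 8; a_{13} = 7; a_{14} = 0; a_{15} = 20; a_{16} = 22; a_{17} = 13; a_{18} = 19; a_{19} = 15; a_{20} = 10; a_{21} = 21; a_{22} = 6.
Since a_{22} = a_0 = 6, the sequence is periodic with period 22.
(1299 - 0) mod 22 = 1, so a_{1299} = a_1 = 16.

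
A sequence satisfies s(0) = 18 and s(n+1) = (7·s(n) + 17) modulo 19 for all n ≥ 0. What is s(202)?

10

s(0) = 18; s(1) = 10; s(2) = 11; s(3) = 18.
Since s(3) = s(0) = 18, the sequence is periodic with period 3.
(202 - 0) mod 3 = 1, so s(202) = s(1) = 10.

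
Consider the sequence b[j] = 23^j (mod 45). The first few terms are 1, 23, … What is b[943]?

Listing terms: b[0] = 1; b[1] = 23; b[2] = 34; b[3] = 17; b[4] = 31; b[5] = 38; b[6] = 19; b[7] = 32; b[8] = 16; b[9] = 8; b[10] = 4; b[11] = 2; b[12] = 1.
Since b[12] = b[0] = 1, the sequence is periodic with period 12.
(943 - 0) mod 12 = 7, so b[943] = b[7] = 32.

32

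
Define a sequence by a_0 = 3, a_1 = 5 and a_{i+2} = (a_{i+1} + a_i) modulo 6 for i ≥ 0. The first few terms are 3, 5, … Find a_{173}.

Listing terms: a_0 = 3, a_1 = 5, a_2 = 2, a_3 = 1, a_4 = 3, a_5 = 4, a_6 = 1, a_7 = 5, a_8 = 0, a_9 = 5, a_{10} = 5, a_{11} = 4, a_{12} = 3, a_{13} = 1, a_{14} = 4, a_{15} = 5, a_{16} = 3, a_{17} = 2, a_{18} = 5, a_{19} = 1, a_{20} = 0, a_{21} = 1, a_{22} = 1, a_{23} = 2, a_{24} = 3, a_{25} = 5.
The sequence repeats with period 24.
(173 - 0) mod 24 = 5, so a_{173} = a_5 = 4.

4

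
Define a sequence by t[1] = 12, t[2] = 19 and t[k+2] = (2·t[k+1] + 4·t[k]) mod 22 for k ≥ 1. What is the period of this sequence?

10

t[1] = 12, t[2] = 19, t[3] = 20, t[4] = 6, t[5] = 4, t[6] = 10, t[7] = 14, t[8] = 2, t[9] = 16, t[10] = 18, t[11] = 12, t[12] = 8, t[13] = 20, t[14] = 6.
Since (t[13], t[14]) = (t[3], t[4]) = (20, 6) (two consecutive terms determine the rest), the sequence is eventually periodic: after a pre-period of length 2 it cycles with period 10.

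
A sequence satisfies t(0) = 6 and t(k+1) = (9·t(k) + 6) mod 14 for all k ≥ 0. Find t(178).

4

Listing terms: t(0) = 6,  t(1) = 4,  t(2) = 0,  t(3) = 6.
Since t(3) = t(0) = 6, the sequence is periodic with period 3.
So t(178) = t(0 + ((178-0) mod 3)) = t(1) = 4.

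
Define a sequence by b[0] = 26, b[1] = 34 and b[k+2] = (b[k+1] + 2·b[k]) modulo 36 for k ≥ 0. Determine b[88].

2

Computing terms: b[0] = 26; b[1] = 34; b[2] = 14; b[3] = 10; b[4] = 2; b[5] = 22; b[6] = 26; b[7] = 34.
The sequence repeats with period 6.
(88 - 0) mod 6 = 4, so b[88] = b[4] = 2.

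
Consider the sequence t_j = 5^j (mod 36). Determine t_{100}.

13

We have t_1 = 5, t_2 = 25, t_3 = 17, t_4 = 13, t_5 = 29, t_6 = 1, t_7 = 5.
The sequence repeats with period 6.
(100 - 1) mod 6 = 3, so t_{100} = t_4 = 13.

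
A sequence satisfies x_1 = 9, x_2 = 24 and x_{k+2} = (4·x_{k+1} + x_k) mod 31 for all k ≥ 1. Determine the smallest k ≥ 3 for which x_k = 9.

x_1 = 9; x_2 = 24; x_3 = 12; x_4 = 10; x_5 = 21; x_6 = 1; x_7 = 25; x_8 = 8; x_9 = 26; x_{10} = 19; x_{11} = 9; x_{12} = 24.
The sequence repeats with period 10.
The value 9 next appears (with k ≥ 3) at x_{11}.

11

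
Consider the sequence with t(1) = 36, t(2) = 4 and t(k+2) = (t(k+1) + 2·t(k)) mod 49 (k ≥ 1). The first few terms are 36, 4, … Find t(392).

Listing terms: t(1) = 36, t(2) = 4, t(3) = 27, t(4) = 35, t(5) = 40, t(6) = 12, t(7) = 43, t(8) = 18, t(9) = 6, t(10) = 42, t(11) = 5, t(12) = 40, t(13) = 1, t(14) = 32, t(15) = 34, t(16) = 0, t(17) = 19, t(18) = 19, t(19) = 8, t(20) = 46, t(21) = 13, t(22) = 7, t(23) = 33, t(24) = 47, t(25) = 15, t(26) = 11, t(27) = 41, t(28) = 14, t(29) = 47, t(30) = 26, t(31) = 22, t(32) = 25, t(33) = 20, t(34) = 21, t(35) = 12, t(36) = 5, t(37) = 29, t(38) = 39, t(39) = 48, t(40) = 28, t(41) = 26, t(42) = 33, t(43) = 36, t(44) = 4.
The sequence repeats with period 42.
So t(392) = t(1 + ((392-1) mod 42)) = t(14) = 32.

32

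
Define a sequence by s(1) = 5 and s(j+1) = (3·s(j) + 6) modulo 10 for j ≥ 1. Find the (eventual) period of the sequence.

4

Listing terms: s(1) = 5; s(2) = 1; s(3) = 9; s(4) = 3; s(5) = 5.
The sequence repeats with period 4.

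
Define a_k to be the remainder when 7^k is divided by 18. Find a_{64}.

7

Computing terms: a_1 = 7; a_2 = 13; a_3 = 1; a_4 = 7.
The sequence repeats with period 3.
So a_{64} = a_{1 + ((64-1) mod 3)} = a_1 = 7.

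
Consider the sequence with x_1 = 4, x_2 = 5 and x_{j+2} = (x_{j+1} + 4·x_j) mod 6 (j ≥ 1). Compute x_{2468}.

5

Computing terms: x_1 = 4, x_2 = 5, x_3 = 3, x_4 = 5, x_5 = 5, x_6 = 1, x_7 = 3, x_8 = 1, x_9 = 1, x_{10} = 5, x_{11} = 3.
Since (x_{10}, x_{11}) = (x_2, x_3) = (5, 3) (two consecutive terms determine the rest), the sequence is eventually periodic: after a pre-period of length 1 it cycles with period 8.
For j ≥ 2, x_j depends only on (j - 2) mod 8. (2468 - 2) mod 8 = 2, so x_{2468} = x_4 = 5.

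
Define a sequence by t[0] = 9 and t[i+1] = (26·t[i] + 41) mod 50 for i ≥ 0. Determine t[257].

t[0] = 9, t[1] = 25, t[2] = 41, t[3] = 7, t[4] = 23, t[5] = 39, t[6] = 5, t[7] = 21, t[8] = 37, t[9] = 3, t[10] = 19, t[11] = 35, t[12] = 1, t[13] = 17, t[14] = 33, t[15] = 49, t[16] = 15, t[17] = 31, t[18] = 47, t[19] = 13, t[20] = 29, t[21] = 45, t[22] = 11, t[23] = 27, t[24] = 43, t[25] = 9.
The sequence repeats with period 25.
So t[257] = t[0 + ((257-0) mod 25)] = t[7] = 21.

21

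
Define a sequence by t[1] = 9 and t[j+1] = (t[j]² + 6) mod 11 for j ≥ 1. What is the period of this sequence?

5

t[1] = 9,  t[2] = 10,  t[3] = 7,  t[4] = 0,  t[5] = 6,  t[6] = 9.
The sequence repeats with period 5.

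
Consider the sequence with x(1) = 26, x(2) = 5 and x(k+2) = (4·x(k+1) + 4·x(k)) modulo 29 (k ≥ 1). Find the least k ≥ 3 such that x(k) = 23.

We have x(1) = 26,  x(2) = 5,  x(3) = 8,  x(4) = 23,  x(5) = 8,  x(6) = 8,  x(7) = 6,  x(8) = 27,  x(9) = 16,  x(10) = 27,  x(11) = 27,  x(12) = 13,  x(13) = 15,  x(14) = 25,  x(15) = 15,  x(16) = 15,  x(17) = 4,  x(18) = 18,  x(19) = 1,  x(20) = 18,  x(21) = 18,  x(22) = 28,  x(23) = 10,  x(24) = 7,  x(25) = 10,  x(26) = 10,  x(27) = 22,  x(28) = 12,  x(29) = 20,  x(30) = 12,  x(31) = 12,  x(32) = 9,  x(33) = 26,  x(34) = 24,  x(35) = 26,  x(36) = 26,  x(37) = 5.
The sequence repeats with period 35.
The value 23 first appears (with k ≥ 3) at x(4).

4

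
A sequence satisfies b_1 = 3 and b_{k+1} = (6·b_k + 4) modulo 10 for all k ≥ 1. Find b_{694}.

b_1 = 3, b_2 = 2, b_3 = 6, b_4 = 0, b_5 = 4, b_6 = 8, b_7 = 2.
Since b_7 = b_2 = 2, the sequence is eventually periodic: after a pre-period of length 1 it cycles with period 5.
For k ≥ 2, b_k depends only on (k - 2) mod 5. (694 - 2) mod 5 = 2, so b_{694} = b_4 = 0.

0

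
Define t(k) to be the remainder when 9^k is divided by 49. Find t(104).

11

Computing terms: t(1) = 9; t(2) = 32; t(3) = 43; t(4) = 44; t(5) = 4; t(6) = 36; t(7) = 30; t(8) = 25; t(9) = 29; t(10) = 16; t(11) = 46; t(12) = 22; t(13) = 2; t(14) = 18; t(15) = 15; t(16) = 37; t(17) = 39; t(18) = 8; t(19) = 23; t(20) = 11; t(21) = 1; t(22) = 9.
Since t(22) = t(1) = 9, the sequence is periodic with period 21.
(104 - 1) mod 21 = 19, so t(104) = t(20) = 11.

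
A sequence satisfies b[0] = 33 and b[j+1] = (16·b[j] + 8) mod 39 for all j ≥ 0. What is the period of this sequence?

We have b[0] = 33; b[1] = 29; b[2] = 4; b[3] = 33.
Since b[3] = b[0] = 33, the sequence is periodic with period 3.

3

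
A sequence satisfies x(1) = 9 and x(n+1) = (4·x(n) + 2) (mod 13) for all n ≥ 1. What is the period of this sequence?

6

We have x(1) = 9,  x(2) = 12,  x(3) = 11,  x(4) = 7,  x(5) = 4,  x(6) = 5,  x(7) = 9.
The sequence repeats with period 6.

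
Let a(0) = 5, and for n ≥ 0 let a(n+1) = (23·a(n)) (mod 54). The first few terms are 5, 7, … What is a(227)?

1

a(0) = 5; a(1) = 7; a(2) = 53; a(3) = 31; a(4) = 11; a(5) = 37; a(6) = 41; a(7) = 25; a(8) = 35; a(9) = 49; a(10) = 47; a(11) = 1; a(12) = 23; a(13) = 43; a(14) = 17; a(15) = 13; a(16) = 29; a(17) = 19; a(18) = 5.
The sequence repeats with period 18.
(227 - 0) mod 18 = 11, so a(227) = a(11) = 1.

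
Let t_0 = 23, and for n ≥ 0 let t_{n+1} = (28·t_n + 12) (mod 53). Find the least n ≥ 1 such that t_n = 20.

We have t_0 = 23,  t_1 = 20,  t_2 = 42,  t_3 = 22,  t_4 = 45,  t_5 = 0,  t_6 = 12,  t_7 = 30,  t_8 = 4,  t_9 = 18,  t_{10} = 39,  t_{11} = 44,  t_{12} = 25,  t_{13} = 23.
Since t_{13} = t_0 = 23, the sequence is periodic with period 13.
The value 20 first appears (with n ≥ 1) at t_1.

1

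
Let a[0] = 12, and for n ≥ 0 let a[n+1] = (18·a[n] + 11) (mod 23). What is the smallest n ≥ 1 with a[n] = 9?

10

a[0] = 12; a[1] = 20; a[2] = 3; a[3] = 19; a[4] = 8; a[5] = 17; a[6] = 18; a[7] = 13; a[8] = 15; a[9] = 5; a[10] = 9; a[11] = 12.
Since a[11] = a[0] = 12, the sequence is periodic with period 11.
The value 9 first appears (with n ≥ 1) at a[10].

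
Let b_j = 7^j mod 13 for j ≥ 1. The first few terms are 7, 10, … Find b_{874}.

We have b_1 = 7, b_2 = 10, b_3 = 5, b_4 = 9, b_5 = 11, b_6 = 12, b_7 = 6, b_8 = 3, b_9 = 8, b_{10} = 4, b_{11} = 2, b_{12} = 1, b_{13} = 7.
Since b_{13} = b_1 = 7, the sequence is periodic with period 12.
So b_{874} = b_{1 + ((874-1) mod 12)} = b_{10} = 4.

4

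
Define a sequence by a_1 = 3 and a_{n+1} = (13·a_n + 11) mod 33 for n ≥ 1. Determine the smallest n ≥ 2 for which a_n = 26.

5

a_1 = 3, a_2 = 17, a_3 = 1, a_4 = 24, a_5 = 26, a_6 = 19, a_7 = 27, a_8 = 32, a_9 = 31, a_{10} = 18, a_{11} = 14, a_{12} = 28, a_{13} = 12, a_{14} = 2, a_{15} = 4, a_{16} = 30, a_{17} = 5, a_{18} = 10, a_{19} = 9, a_{20} = 29, a_{21} = 25, a_{22} = 6, a_{23} = 23, a_{24} = 13, a_{25} = 15, a_{26} = 8, a_{27} = 16, a_{28} = 21, a_{29} = 20, a_{30} = 7, a_{31} = 3.
The sequence repeats with period 30.
The value 26 first appears (with n ≥ 2) at a_5.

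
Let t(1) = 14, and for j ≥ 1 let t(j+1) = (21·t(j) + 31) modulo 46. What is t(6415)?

10

Computing terms: t(1) = 14,  t(2) = 3,  t(3) = 2,  t(4) = 27,  t(5) = 0,  t(6) = 31,  t(7) = 38,  t(8) = 1,  t(9) = 6,  t(10) = 19,  t(11) = 16,  t(12) = 45,  t(13) = 10,  t(14) = 11,  t(15) = 32,  t(16) = 13,  t(17) = 28,  t(18) = 21,  t(19) = 12,  t(20) = 7,  t(21) = 40,  t(22) = 43,  t(23) = 14.
Since t(23) = t(1) = 14, the sequence is periodic with period 22.
So t(6415) = t(1 + ((6415-1) mod 22)) = t(13) = 10.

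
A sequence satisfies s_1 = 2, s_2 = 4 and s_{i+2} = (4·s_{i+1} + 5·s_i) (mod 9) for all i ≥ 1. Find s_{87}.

Listing terms: s_1 = 2; s_2 = 4; s_3 = 8; s_4 = 7; s_5 = 5; s_6 = 1; s_7 = 2; s_8 = 4.
Since (s_7, s_8) = (s_1, s_2) = (2, 4) (two consecutive terms determine the rest), the sequence is periodic with period 6.
(87 - 1) mod 6 = 2, so s_{87} = s_3 = 8.

8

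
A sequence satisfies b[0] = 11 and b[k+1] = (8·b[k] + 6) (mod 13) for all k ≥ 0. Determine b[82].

4

We have b[0] = 11, b[1] = 3, b[2] = 4, b[3] = 12, b[4] = 11.
The sequence repeats with period 4.
(82 - 0) mod 4 = 2, so b[82] = b[2] = 4.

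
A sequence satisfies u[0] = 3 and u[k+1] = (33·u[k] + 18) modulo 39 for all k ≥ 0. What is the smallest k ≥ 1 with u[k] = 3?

We have u[0] = 3, u[1] = 0, u[2] = 18, u[3] = 27, u[4] = 12, u[5] = 24, u[6] = 30, u[7] = 33, u[8] = 15, u[9] = 6, u[10] = 21, u[11] = 9, u[12] = 3.
Since u[12] = u[0] = 3, the sequence is periodic with period 12.
The value 3 next appears (with k ≥ 1) at u[12].

12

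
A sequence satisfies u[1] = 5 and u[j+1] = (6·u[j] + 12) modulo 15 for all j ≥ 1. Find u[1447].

We have u[1] = 5,  u[2] = 12,  u[3] = 9,  u[4] = 6,  u[5] = 3,  u[6] = 0,  u[7] = 12.
Since u[7] = u[2] = 12, the sequence is eventually periodic: after a pre-period of length 1 it cycles with period 5.
For j ≥ 2, u[j] depends only on (j - 2) mod 5. (1447 - 2) mod 5 = 0, so u[1447] = u[2] = 12.

12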